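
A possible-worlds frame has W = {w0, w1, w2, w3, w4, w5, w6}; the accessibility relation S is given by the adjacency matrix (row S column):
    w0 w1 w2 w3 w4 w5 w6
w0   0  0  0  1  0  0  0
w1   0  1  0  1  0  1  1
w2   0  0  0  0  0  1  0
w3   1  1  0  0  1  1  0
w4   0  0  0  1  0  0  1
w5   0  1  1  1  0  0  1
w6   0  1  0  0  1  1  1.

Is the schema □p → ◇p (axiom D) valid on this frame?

Yes

The schema D characterises exactly the serial frames.
Serial: yes — every world has a successor (e.g. w0 S w3).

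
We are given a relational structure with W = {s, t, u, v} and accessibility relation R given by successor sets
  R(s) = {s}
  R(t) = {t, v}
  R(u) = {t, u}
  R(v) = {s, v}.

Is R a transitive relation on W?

Transitive: no — t R v and v R s, but not t R s.

No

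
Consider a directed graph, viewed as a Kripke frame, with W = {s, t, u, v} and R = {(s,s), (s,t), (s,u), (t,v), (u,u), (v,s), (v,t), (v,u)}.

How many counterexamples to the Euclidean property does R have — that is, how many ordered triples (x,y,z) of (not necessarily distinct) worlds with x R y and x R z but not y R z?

11

Enumerating: (s,t,s), (s,t,t), (s,t,u), (s,u,s), (s,u,t), (t,v,v), (v,t,s), (v,t,t), (v,t,u), (v,u,s), (v,u,t).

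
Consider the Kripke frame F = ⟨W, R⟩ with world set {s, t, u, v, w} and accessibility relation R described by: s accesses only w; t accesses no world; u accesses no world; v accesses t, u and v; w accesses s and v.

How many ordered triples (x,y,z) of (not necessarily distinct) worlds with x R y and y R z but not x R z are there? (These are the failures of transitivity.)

5

Enumerating: (s,w,s), (s,w,v), (w,s,w), (w,v,t), (w,v,u).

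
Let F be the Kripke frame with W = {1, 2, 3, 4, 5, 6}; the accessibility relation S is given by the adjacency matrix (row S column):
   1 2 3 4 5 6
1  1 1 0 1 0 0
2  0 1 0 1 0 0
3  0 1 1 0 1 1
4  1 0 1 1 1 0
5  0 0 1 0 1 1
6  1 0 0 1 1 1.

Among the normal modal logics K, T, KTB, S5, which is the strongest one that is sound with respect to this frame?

T

Reflexive (axiom T): yes — every world is S-related to itself.
Symmetric (axiom B): no — 1 S 2 but not 2 S 1.
Euclidean (axiom 5): no — 1 S 4 and 1 S 2, but not 4 S 2.
So F validates K, T; KTB would additionally require S to be symmetric. The strongest is T.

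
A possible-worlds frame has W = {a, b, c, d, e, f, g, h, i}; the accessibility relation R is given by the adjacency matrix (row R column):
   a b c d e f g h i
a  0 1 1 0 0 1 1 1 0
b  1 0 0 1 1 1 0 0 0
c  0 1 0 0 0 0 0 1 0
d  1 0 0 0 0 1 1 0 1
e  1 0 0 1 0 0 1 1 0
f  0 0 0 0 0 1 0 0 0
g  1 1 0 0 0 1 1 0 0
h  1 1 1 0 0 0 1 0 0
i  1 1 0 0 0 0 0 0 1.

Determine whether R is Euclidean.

Euclidean: no — a R b and a R c, but not b R c.

No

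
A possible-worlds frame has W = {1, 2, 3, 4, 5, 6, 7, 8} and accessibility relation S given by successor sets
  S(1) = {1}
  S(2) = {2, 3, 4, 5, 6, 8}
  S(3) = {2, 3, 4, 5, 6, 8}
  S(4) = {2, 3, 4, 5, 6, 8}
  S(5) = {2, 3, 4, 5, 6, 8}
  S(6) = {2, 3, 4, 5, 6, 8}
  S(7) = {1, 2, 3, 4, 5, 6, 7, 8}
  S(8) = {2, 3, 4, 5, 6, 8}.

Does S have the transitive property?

Transitive: yes — every two-step S-path is closed by a direct edge.

Yes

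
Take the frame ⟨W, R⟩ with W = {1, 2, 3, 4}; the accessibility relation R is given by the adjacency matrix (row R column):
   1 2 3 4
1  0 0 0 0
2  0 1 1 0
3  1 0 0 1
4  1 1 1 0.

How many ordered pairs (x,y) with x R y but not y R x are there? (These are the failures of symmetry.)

4

Enumerating: (2,3), (3,1), (4,1), (4,2).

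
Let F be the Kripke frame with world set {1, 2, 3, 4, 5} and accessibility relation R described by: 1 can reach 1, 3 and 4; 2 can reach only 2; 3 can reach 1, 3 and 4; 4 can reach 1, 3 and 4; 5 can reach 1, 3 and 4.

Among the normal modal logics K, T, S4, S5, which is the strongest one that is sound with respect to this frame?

K

Reflexive (axiom T): no — 5 is not related to itself.
Transitive (axiom 4): yes — every two-step R-path is closed by a direct edge.
Euclidean (axiom 5): yes — any two successors of a common world are R-related.
So F validates K; T would additionally require R to be reflexive. The strongest is K.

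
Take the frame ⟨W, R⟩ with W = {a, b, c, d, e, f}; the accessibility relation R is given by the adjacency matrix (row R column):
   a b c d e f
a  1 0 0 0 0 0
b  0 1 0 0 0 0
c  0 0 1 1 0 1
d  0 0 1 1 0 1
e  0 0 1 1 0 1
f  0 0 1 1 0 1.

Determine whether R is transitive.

Yes

Transitive: yes — every two-step R-path is closed by a direct edge.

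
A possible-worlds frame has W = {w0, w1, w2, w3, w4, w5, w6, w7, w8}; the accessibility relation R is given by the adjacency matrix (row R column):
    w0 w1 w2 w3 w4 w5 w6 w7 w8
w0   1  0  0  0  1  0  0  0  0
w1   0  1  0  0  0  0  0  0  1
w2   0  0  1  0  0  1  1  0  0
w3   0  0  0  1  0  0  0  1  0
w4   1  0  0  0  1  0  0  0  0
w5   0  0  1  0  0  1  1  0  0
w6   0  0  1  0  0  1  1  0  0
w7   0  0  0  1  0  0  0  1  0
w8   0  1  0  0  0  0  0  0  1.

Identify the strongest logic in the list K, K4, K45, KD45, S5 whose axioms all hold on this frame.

Transitive (axiom 4): yes — every two-step R-path is closed by a direct edge.
Euclidean (axiom 5): yes — any two successors of a common world are R-related.
Serial (axiom D): yes — every world has a successor (e.g. w0 R w0).
Reflexive (axiom T): yes — every world is R-related to itself.
So F validates K, K4, K45, KD45, S5. The strongest is S5.

S5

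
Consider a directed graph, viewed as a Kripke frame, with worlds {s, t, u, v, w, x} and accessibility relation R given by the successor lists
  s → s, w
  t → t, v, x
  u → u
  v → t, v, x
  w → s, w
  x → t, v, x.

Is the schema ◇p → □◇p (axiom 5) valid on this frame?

Yes

The schema 5 characterises exactly the Euclidean frames.
Euclidean: yes — any two successors of a common world are R-related.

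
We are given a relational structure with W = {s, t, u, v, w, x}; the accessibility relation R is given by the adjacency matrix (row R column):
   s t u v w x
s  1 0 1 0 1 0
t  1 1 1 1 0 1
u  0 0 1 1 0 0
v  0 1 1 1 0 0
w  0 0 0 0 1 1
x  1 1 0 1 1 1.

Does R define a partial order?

Reflexive: yes — every world is R-related to itself.
Transitive: no — s R u and u R v, but not s R v.
Antisymmetric: no — t R v and v R t with t ≠ v.
So R is not a partial order.

No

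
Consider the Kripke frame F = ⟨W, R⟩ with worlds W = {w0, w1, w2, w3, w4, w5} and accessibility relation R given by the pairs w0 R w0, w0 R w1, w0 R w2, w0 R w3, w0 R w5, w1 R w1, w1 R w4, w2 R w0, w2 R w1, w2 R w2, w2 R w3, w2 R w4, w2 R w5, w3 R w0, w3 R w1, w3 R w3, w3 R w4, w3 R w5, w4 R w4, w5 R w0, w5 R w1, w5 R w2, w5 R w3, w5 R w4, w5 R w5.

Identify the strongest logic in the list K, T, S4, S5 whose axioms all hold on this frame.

T

Reflexive (axiom T): yes — every world is R-related to itself.
Transitive (axiom 4): no — w0 R w1 and w1 R w4, but not w0 R w4.
Euclidean (axiom 5): no — w0 R w1 and w0 R w2, but not w1 R w2.
So F validates K, T; S4 would additionally require R to be transitive. The strongest is T.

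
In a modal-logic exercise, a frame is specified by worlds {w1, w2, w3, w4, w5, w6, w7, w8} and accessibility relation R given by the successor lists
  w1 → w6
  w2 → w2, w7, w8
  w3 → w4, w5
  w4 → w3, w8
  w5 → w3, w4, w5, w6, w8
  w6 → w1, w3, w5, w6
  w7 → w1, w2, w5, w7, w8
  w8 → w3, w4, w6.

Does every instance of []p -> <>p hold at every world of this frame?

Axiom D corresponds to the accessibility relation being serial.
Serial: yes — every world has a successor (e.g. w1 R w6).

Yes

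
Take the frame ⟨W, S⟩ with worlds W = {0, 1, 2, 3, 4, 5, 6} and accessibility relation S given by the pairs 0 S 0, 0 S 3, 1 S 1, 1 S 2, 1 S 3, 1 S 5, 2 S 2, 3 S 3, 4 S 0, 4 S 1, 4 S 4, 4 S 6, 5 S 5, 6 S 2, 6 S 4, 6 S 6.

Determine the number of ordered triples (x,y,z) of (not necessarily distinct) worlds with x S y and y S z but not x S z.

Enumerating: (4,0,3), (4,1,2), (4,1,3), (4,1,5), (4,6,2), (6,4,0), (6,4,1).

7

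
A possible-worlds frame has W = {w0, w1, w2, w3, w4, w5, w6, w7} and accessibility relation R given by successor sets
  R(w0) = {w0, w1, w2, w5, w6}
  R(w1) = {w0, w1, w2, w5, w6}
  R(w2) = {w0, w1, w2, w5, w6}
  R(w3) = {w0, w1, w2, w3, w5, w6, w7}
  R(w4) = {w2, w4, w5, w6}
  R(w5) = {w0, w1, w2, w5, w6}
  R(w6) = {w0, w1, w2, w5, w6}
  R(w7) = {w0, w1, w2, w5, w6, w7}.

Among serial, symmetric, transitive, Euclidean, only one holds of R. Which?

serial

Serial: yes — every world has a successor (e.g. w0 R w0).
Symmetric: no — w3 R w0 but not w0 R w3.
Transitive: no — w4 R w2 and w2 R w0, but not w4 R w0.
Euclidean: no — w3 R w0 and w3 R w7, but not w0 R w7.
Only serial holds.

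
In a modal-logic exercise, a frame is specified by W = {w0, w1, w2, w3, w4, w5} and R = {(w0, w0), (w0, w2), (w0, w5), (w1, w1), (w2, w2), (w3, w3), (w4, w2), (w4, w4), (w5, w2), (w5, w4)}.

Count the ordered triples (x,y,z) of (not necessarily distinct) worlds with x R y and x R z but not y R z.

6

Enumerating: (w0,w2,w0), (w0,w2,w5), (w0,w5,w0), (w0,w5,w5), (w4,w2,w4), (w5,w2,w4).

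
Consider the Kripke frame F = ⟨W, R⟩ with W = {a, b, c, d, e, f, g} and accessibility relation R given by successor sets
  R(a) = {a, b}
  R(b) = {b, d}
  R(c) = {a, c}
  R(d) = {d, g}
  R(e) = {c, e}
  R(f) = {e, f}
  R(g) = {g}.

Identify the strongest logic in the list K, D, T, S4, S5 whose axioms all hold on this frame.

Serial (axiom D): yes — every world has a successor (e.g. a R a).
Reflexive (axiom T): yes — every world is R-related to itself.
Transitive (axiom 4): no — a R b and b R d, but not a R d.
Euclidean (axiom 5): no — a R b and a R a, but not b R a.
So F validates K, D, T; S4 would additionally require R to be transitive. The strongest is T.

T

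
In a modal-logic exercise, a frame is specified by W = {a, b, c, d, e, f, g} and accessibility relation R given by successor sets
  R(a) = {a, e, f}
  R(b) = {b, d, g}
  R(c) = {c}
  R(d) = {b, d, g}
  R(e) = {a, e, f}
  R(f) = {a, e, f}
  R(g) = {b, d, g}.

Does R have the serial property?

Serial: yes — every world has a successor (e.g. a R a).

Yes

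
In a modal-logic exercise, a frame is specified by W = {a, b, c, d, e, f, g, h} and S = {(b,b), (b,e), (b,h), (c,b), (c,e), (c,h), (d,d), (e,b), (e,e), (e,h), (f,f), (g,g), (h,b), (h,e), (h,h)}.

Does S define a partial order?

Reflexive: no — a is not related to itself.
Transitive: yes — every two-step S-path is closed by a direct edge.
Antisymmetric: no — b S e and e S b with b ≠ e.
So S is not a partial order.

No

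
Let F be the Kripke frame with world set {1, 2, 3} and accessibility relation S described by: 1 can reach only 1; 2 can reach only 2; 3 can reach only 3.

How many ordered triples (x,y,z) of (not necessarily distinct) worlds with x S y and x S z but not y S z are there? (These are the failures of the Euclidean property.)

S is Euclidean; there are no such tuples.

0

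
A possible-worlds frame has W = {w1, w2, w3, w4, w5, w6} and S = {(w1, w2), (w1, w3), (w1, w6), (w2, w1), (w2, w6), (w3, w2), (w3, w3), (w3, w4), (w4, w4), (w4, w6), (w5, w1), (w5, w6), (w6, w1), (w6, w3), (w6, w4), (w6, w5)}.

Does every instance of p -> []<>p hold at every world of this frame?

No

The schema B characterises exactly the symmetric frames.
Symmetric: no — w1 S w3 but not w3 S w1.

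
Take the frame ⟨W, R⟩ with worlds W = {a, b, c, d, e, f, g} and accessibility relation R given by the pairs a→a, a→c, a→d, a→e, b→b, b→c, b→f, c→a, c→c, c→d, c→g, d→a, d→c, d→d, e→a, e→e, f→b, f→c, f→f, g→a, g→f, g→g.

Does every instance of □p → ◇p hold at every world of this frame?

Yes

Axiom D corresponds to the accessibility relation being serial.
Serial: yes — every world has a successor (e.g. a R a).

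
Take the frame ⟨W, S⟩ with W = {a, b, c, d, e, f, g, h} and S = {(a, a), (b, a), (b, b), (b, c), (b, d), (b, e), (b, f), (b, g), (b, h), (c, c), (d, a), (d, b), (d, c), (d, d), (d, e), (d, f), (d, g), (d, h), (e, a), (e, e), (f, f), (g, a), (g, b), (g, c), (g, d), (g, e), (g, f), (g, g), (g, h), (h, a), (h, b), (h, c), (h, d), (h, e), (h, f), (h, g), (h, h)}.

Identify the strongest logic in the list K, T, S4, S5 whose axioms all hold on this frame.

Reflexive (axiom T): yes — every world is S-related to itself.
Transitive (axiom 4): yes — every two-step S-path is closed by a direct edge.
Euclidean (axiom 5): no — b S a and b S c, but not a S c.
So F validates K, T, S4; S5 would additionally require S to be Euclidean. The strongest is S4.

S4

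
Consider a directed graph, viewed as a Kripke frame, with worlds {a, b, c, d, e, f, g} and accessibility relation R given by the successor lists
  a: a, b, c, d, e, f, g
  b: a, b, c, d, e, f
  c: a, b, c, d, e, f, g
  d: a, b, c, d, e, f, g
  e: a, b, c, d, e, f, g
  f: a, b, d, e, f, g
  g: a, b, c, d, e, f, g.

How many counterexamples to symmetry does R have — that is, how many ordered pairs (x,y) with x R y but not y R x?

Enumerating: (c,f), (g,b).

2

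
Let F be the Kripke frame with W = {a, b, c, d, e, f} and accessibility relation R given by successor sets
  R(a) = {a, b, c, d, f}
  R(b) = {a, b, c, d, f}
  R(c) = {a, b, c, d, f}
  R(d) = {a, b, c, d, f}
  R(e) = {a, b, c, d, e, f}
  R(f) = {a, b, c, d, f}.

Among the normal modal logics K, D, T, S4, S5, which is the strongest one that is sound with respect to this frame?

Serial (axiom D): yes — every world has a successor (e.g. a R a).
Reflexive (axiom T): yes — every world is R-related to itself.
Transitive (axiom 4): yes — every two-step R-path is closed by a direct edge.
Euclidean (axiom 5): no — e R a and e R e, but not a R e.
So F validates K, D, T, S4; S5 would additionally require R to be Euclidean. The strongest is S4.

S4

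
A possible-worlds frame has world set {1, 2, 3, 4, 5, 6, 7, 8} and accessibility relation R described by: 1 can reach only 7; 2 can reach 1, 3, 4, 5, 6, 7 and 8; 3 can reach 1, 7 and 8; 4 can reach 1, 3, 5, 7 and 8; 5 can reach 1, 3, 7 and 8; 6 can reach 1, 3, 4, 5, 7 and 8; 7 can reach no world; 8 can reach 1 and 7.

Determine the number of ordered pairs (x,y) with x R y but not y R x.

28

Enumerating: (1,7), (2,1), (2,3), (2,4), (2,5), (2,6), (2,7), (2,8), (3,1), (3,7), (3,8), (4,1), … and 16 more.
Total: 28.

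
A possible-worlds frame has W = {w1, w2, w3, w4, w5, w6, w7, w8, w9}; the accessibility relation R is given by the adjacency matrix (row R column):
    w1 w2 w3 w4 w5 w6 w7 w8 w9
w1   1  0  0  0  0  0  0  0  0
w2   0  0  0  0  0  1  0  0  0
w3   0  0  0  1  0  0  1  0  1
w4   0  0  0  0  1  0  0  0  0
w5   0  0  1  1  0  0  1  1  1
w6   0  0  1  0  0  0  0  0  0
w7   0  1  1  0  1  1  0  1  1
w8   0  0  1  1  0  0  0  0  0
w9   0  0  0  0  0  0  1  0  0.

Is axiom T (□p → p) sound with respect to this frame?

No

The schema T characterises exactly the reflexive frames.
Reflexive: no — w2 is not related to itself.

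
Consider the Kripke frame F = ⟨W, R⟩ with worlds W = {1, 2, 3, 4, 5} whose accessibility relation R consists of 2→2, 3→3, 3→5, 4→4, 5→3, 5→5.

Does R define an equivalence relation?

No

Reflexive: no — 1 is not related to itself.
Symmetric: yes — every pair in R has its reverse in R.
Transitive: yes — every two-step R-path is closed by a direct edge.
So R is not an equivalence relation.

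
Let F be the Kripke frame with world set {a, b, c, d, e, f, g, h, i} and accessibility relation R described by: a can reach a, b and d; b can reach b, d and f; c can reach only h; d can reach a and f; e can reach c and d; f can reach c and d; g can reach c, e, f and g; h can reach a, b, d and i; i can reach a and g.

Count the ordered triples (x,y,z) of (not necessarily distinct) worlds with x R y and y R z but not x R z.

Enumerating: (a,b,f), (a,d,f), (b,d,a), (b,f,c), (c,h,a), (c,h,b), (c,h,d), (c,h,i), (d,a,b), (d,a,d), (d,f,c), (d,f,d), … and 17 more.
Total: 29.

29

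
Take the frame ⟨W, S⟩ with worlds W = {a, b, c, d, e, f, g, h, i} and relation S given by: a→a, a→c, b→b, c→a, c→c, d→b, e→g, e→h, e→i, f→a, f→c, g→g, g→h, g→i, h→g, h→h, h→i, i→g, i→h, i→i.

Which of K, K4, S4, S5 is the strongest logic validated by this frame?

Transitive (axiom 4): yes — every two-step S-path is closed by a direct edge.
Reflexive (axiom T): no — d is not related to itself.
Euclidean (axiom 5): yes — any two successors of a common world are S-related.
So F validates K, K4; S4 would additionally require S to be reflexive. The strongest is K4.

K4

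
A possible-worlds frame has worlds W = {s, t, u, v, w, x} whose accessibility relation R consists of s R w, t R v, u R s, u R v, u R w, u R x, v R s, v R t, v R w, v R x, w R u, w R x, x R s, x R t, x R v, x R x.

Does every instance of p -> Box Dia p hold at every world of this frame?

Axiom B corresponds to the accessibility relation being symmetric.
Symmetric: no — s R w but not w R s.

No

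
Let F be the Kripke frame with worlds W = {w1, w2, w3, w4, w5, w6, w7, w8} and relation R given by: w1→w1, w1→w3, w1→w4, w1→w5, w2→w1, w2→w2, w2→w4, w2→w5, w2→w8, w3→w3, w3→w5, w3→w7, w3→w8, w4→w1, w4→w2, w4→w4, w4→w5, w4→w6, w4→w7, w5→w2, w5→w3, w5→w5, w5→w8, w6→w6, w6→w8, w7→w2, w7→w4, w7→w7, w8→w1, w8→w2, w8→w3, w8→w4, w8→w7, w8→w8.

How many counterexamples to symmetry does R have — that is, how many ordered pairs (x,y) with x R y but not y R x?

12

Enumerating: (w1,w3), (w1,w5), (w2,w1), (w3,w7), (w4,w5), (w4,w6), (w5,w8), (w6,w8), (w7,w2), (w8,w1), (w8,w4), (w8,w7).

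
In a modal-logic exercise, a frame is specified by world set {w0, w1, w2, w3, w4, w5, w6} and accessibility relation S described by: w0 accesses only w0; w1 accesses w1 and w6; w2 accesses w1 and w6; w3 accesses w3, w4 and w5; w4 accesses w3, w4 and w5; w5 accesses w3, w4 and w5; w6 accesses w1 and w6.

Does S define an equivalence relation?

Reflexive: no — w2 is not related to itself.
Symmetric: no — w2 S w1 but not w1 S w2.
Transitive: yes — every two-step S-path is closed by a direct edge.
So S is not an equivalence relation.

No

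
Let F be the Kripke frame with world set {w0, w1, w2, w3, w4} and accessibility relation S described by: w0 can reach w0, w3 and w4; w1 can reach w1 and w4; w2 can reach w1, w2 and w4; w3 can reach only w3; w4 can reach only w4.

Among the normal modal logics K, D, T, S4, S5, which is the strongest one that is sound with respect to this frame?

Serial (axiom D): yes — every world has a successor (e.g. w0 S w0).
Reflexive (axiom T): yes — every world is S-related to itself.
Transitive (axiom 4): yes — every two-step S-path is closed by a direct edge.
Euclidean (axiom 5): no — w0 S w3 and w0 S w4, but not w3 S w4.
So F validates K, D, T, S4; S5 would additionally require S to be Euclidean. The strongest is S4.

S4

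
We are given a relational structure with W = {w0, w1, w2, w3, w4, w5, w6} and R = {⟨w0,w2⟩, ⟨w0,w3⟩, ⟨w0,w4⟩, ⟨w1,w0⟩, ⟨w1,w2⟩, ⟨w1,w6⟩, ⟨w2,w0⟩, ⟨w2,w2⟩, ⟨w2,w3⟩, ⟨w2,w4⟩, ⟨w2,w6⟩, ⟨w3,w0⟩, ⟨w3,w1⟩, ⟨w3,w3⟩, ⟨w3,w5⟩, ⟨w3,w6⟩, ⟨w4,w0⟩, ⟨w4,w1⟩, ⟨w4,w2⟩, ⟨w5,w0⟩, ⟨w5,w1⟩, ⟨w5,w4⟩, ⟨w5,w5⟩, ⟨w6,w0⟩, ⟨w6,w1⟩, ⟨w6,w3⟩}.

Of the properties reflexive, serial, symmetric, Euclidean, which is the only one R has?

serial

Reflexive: no — w0 is not related to itself.
Serial: yes — every world has a successor (e.g. w0 R w2).
Symmetric: no — w1 R w0 but not w0 R w1.
Euclidean: no — w0 R w3 and w0 R w2, but not w3 R w2.
Only serial holds.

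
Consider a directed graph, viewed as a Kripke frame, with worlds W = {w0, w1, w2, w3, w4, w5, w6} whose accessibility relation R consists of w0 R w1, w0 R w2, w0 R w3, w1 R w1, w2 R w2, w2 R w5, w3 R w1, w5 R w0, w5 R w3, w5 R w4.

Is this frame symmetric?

No

Symmetric: no — w0 R w1 but not w1 R w0.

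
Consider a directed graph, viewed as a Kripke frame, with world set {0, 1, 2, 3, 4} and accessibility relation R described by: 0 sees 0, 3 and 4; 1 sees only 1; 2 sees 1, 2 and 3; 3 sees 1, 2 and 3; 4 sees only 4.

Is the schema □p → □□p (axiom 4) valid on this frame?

No

Axiom 4 corresponds to the accessibility relation being transitive.
Transitive: no — 0 R 3 and 3 R 1, but not 0 R 1.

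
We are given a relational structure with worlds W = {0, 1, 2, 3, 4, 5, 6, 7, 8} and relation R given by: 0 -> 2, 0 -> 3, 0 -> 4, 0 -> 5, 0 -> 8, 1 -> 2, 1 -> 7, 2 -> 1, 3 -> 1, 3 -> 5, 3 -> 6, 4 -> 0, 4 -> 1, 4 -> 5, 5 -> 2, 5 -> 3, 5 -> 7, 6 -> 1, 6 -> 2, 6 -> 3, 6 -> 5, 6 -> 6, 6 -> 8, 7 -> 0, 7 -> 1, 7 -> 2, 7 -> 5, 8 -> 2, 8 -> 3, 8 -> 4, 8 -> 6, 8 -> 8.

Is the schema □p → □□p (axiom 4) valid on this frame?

Axiom 4 corresponds to the accessibility relation being transitive.
Transitive: no — 0 R 2 and 2 R 1, but not 0 R 1.

No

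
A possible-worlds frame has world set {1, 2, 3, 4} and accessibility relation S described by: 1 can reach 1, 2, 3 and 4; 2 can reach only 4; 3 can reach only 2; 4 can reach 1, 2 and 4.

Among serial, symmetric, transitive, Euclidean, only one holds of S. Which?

Serial: yes — every world has a successor (e.g. 1 S 1).
Symmetric: no — 1 S 2 but not 2 S 1.
Transitive: no — 2 S 4 and 4 S 1, but not 2 S 1.
Euclidean: no — 1 S 2 and 1 S 3, but not 2 S 3.
Only serial holds.

serial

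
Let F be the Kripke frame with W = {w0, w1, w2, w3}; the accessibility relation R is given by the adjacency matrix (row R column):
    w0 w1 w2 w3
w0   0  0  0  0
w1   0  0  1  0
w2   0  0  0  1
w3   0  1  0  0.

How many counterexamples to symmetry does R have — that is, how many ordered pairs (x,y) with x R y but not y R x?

3

Enumerating: (w1,w2), (w2,w3), (w3,w1).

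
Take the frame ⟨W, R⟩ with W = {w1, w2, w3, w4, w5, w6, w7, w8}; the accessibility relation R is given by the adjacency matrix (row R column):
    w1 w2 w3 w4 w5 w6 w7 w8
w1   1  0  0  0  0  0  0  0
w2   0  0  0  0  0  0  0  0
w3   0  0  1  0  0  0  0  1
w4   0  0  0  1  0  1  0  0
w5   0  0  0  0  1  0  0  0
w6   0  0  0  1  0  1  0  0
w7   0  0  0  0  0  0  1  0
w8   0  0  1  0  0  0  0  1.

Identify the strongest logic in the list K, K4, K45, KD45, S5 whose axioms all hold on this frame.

Transitive (axiom 4): yes — every two-step R-path is closed by a direct edge.
Euclidean (axiom 5): yes — any two successors of a common world are R-related.
Serial (axiom D): no — w2 has no R-successor.
Reflexive (axiom T): no — w2 is not related to itself.
So F validates K, K4, K45; KD45 would additionally require R to be serial. The strongest is K45.

K45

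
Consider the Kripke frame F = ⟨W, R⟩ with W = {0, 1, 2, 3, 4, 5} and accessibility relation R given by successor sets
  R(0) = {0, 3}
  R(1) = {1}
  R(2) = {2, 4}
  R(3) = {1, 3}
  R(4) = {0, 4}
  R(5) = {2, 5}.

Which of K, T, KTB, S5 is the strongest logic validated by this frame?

Reflexive (axiom T): yes — every world is R-related to itself.
Symmetric (axiom B): no — 0 R 3 but not 3 R 0.
Euclidean (axiom 5): no — 0 R 3 and 0 R 0, but not 3 R 0.
So F validates K, T; KTB would additionally require R to be symmetric. The strongest is T.

T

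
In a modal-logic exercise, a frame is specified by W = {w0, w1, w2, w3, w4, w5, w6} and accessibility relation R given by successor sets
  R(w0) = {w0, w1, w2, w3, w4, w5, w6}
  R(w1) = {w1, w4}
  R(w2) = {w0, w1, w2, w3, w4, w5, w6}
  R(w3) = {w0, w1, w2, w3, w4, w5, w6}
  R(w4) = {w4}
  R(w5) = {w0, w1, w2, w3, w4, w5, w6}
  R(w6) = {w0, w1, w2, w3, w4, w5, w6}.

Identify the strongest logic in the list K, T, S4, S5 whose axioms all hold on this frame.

S4

Reflexive (axiom T): yes — every world is R-related to itself.
Transitive (axiom 4): yes — every two-step R-path is closed by a direct edge.
Euclidean (axiom 5): no — w0 R w1 and w0 R w2, but not w1 R w2.
So F validates K, T, S4; S5 would additionally require R to be Euclidean. The strongest is S4.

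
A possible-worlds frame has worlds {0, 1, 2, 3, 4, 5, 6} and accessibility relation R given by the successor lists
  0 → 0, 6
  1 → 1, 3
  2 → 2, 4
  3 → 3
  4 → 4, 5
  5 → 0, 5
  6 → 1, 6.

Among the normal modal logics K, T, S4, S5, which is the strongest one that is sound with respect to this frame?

Reflexive (axiom T): yes — every world is R-related to itself.
Transitive (axiom 4): no — 0 R 6 and 6 R 1, but not 0 R 1.
Euclidean (axiom 5): no — 0 R 6 and 0 R 0, but not 6 R 0.
So F validates K, T; S4 would additionally require R to be transitive. The strongest is T.

T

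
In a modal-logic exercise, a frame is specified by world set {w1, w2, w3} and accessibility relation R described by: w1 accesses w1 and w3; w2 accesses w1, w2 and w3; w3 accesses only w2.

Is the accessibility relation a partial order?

No

Reflexive: no — w3 is not related to itself.
Transitive: no — w1 R w3 and w3 R w2, but not w1 R w2.
Antisymmetric: no — w2 R w3 and w3 R w2 with w2 ≠ w3.
So R is not a partial order.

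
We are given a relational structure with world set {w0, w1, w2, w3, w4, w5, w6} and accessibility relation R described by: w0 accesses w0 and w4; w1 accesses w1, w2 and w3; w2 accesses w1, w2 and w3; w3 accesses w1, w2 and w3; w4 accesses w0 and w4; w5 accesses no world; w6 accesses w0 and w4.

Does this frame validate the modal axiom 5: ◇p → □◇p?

The schema 5 characterises exactly the Euclidean frames.
Euclidean: yes — any two successors of a common world are R-related.

Yes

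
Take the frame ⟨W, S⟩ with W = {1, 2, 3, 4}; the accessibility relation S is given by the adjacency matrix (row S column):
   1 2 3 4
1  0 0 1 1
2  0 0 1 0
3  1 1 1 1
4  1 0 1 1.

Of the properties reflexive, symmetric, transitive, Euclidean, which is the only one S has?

symmetric

Reflexive: no — 1 is not related to itself.
Symmetric: yes — every pair in S has its reverse in S.
Transitive: no — 1 S 3 and 3 S 2, but not 1 S 2.
Euclidean: no — 3 S 1 and 3 S 2, but not 1 S 2.
Only symmetric holds.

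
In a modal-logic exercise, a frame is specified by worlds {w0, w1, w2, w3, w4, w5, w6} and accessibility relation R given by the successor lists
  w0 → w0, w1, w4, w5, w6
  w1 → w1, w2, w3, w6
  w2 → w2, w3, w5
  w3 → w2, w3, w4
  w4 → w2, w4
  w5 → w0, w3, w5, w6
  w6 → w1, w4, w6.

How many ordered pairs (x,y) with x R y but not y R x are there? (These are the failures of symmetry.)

Enumerating: (w0,w1), (w0,w4), (w0,w6), (w1,w2), (w1,w3), (w2,w5), (w3,w4), (w4,w2), (w5,w3), (w5,w6), (w6,w4).

11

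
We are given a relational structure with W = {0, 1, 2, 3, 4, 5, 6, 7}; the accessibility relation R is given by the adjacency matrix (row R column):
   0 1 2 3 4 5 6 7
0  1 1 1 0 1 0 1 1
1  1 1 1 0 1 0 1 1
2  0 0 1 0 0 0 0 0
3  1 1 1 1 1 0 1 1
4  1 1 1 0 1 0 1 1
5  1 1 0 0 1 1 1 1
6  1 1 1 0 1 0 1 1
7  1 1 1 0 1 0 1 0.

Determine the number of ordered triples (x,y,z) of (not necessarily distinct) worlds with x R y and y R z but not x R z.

9

Enumerating: (5,0,2), (5,1,2), (5,4,2), (5,6,2), (5,7,2), (7,0,7), (7,1,7), (7,4,7), (7,6,7).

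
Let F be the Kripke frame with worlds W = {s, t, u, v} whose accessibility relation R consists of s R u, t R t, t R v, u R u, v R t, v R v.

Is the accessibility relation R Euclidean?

Yes

Euclidean: yes — any two successors of a common world are R-related.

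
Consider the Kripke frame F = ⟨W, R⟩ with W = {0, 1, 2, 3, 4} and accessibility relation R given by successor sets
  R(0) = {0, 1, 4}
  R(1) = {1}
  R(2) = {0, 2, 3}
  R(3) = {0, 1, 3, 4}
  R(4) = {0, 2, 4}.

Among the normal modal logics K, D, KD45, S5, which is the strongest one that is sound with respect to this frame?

D

Serial (axiom D): yes — every world has a successor (e.g. 0 R 0).
Euclidean (axiom 5): no — 0 R 1 and 0 R 4, but not 1 R 4.
Transitive (axiom 4): no — 0 R 4 and 4 R 2, but not 0 R 2.
Reflexive (axiom T): yes — every world is R-related to itself.
So F validates K, D; KD45 would additionally require R to be Euclidean and transitive. The strongest is D.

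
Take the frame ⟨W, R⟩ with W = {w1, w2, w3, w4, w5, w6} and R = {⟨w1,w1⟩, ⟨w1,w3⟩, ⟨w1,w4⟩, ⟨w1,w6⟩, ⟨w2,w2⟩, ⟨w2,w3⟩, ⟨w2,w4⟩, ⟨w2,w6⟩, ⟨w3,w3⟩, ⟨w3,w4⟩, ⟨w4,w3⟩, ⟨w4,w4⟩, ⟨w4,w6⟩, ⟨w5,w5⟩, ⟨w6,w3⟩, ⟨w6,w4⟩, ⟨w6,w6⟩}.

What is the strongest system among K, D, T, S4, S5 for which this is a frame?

Serial (axiom D): yes — every world has a successor (e.g. w1 R w1).
Reflexive (axiom T): yes — every world is R-related to itself.
Transitive (axiom 4): no — w3 R w4 and w4 R w6, but not w3 R w6.
Euclidean (axiom 5): no — w1 R w3 and w1 R w6, but not w3 R w6.
So F validates K, D, T; S4 would additionally require R to be transitive. The strongest is T.

T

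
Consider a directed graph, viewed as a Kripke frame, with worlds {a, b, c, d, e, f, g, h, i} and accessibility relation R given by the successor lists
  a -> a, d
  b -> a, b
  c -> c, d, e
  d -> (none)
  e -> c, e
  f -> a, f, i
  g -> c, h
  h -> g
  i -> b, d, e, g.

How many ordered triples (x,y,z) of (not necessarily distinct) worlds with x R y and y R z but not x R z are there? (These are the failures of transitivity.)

Enumerating: (b,a,d), (e,c,d), (f,a,d), (f,i,b), (f,i,d), (f,i,e), (f,i,g), (g,c,d), (g,c,e), (g,h,g), (h,g,c), (h,g,h), (i,b,a), (i,e,c), (i,g,c), (i,g,h).

16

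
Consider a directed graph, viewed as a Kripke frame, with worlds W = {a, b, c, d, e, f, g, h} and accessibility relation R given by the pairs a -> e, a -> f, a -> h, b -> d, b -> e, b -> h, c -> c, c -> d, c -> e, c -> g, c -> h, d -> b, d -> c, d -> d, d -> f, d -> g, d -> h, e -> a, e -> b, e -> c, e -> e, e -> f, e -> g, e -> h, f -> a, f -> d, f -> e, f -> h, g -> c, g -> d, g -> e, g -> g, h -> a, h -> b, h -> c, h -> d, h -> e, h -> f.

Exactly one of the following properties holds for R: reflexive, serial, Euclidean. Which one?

Reflexive: no — a is not related to itself.
Serial: yes — every world has a successor (e.g. a R e).
Euclidean: no — b R d and b R e, but not d R e.
Only serial holds.

serial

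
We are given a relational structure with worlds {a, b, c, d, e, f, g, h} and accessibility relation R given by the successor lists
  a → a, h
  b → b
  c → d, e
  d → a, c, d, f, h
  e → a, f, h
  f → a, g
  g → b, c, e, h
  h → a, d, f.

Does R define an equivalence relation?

Reflexive: no — c is not related to itself.
Symmetric: no — c R e but not e R c.
Transitive: no — a R h and h R d, but not a R d.
So R is not an equivalence relation.

No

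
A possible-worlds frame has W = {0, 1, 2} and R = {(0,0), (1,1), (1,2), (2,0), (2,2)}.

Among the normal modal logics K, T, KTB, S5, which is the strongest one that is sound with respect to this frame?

Reflexive (axiom T): yes — every world is R-related to itself.
Symmetric (axiom B): no — 1 R 2 but not 2 R 1.
Euclidean (axiom 5): no — 1 R 2 and 1 R 1, but not 2 R 1.
So F validates K, T; KTB would additionally require R to be symmetric. The strongest is T.

T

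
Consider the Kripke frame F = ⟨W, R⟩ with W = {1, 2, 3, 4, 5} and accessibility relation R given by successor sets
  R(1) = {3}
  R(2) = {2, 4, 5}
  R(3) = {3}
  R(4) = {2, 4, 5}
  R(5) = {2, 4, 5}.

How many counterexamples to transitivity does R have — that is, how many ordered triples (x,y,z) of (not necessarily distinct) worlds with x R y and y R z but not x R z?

R is transitive; there are no such tuples.

0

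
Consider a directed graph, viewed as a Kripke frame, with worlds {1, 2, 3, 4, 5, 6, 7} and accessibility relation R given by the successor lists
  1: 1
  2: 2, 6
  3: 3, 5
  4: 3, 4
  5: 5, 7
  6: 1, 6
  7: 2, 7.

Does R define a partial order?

Reflexive: yes — every world is R-related to itself.
Transitive: no — 2 R 6 and 6 R 1, but not 2 R 1.
Antisymmetric: yes — no distinct pair is related both ways.
So R is not a partial order.

No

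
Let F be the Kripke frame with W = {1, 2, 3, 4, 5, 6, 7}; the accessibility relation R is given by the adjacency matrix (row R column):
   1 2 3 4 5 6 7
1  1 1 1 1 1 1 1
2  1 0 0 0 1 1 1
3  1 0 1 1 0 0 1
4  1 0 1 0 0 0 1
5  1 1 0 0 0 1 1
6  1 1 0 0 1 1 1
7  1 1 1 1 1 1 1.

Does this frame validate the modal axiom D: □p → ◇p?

Yes

Axiom D corresponds to the accessibility relation being serial.
Serial: yes — every world has a successor (e.g. 1 R 1).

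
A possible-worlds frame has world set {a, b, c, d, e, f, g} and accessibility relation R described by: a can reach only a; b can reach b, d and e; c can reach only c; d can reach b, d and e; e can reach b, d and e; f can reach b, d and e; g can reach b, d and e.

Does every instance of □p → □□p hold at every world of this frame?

Yes

Axiom 4 corresponds to the accessibility relation being transitive.
Transitive: yes — every two-step R-path is closed by a direct edge.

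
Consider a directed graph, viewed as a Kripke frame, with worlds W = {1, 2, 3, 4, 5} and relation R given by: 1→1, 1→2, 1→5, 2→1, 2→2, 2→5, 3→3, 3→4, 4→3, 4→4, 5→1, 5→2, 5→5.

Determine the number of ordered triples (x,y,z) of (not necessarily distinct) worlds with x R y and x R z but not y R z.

0

R is Euclidean; there are no such tuples.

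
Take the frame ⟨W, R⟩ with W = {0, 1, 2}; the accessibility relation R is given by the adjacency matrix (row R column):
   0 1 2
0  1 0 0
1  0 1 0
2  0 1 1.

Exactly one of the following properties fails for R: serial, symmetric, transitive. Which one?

Serial: yes — every world has a successor (e.g. 0 R 0).
Symmetric: no — 2 R 1 but not 1 R 2.
Transitive: yes — every two-step R-path is closed by a direct edge.
Only symmetric fails.

symmetric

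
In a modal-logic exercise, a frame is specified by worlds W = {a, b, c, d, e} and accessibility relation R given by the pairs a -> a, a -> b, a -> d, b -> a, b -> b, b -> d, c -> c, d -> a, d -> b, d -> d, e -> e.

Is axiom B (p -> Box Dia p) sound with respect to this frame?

Yes

By correspondence theory, B is valid on a frame iff R is symmetric.
Symmetric: yes — every pair in R has its reverse in R.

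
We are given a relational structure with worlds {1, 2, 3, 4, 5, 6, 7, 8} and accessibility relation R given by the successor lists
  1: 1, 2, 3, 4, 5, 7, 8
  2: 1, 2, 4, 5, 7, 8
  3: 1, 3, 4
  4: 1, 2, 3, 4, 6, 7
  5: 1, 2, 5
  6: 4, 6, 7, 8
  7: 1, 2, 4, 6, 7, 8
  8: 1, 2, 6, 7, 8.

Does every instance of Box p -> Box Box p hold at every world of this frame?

No

By correspondence theory, 4 is valid on a frame iff R is transitive.
Transitive: no — 1 R 4 and 4 R 6, but not 1 R 6.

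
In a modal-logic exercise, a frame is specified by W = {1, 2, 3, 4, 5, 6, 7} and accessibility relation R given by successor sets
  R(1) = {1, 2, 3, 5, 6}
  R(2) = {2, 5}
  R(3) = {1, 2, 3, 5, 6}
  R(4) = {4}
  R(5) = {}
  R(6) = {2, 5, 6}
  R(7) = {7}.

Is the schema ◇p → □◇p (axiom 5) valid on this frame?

The schema 5 characterises exactly the Euclidean frames.
Euclidean: no — 1 R 2 and 1 R 3, but not 2 R 3.

No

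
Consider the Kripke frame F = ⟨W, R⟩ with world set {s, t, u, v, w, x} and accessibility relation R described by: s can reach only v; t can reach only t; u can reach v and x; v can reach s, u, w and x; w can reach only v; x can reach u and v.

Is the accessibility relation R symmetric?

Symmetric: yes — every pair in R has its reverse in R.

Yes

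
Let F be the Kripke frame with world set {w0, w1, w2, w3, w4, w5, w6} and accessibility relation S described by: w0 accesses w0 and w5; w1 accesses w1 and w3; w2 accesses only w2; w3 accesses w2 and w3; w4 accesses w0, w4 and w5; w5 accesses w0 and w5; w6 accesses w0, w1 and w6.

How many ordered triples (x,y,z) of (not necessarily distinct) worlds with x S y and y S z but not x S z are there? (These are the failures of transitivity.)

Enumerating: (w1,w3,w2), (w6,w0,w5), (w6,w1,w3).

3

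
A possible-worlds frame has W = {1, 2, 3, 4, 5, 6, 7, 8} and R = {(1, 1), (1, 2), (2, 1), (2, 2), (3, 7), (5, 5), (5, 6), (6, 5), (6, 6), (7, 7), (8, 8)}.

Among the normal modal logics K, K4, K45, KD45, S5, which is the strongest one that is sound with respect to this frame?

Transitive (axiom 4): yes — every two-step R-path is closed by a direct edge.
Euclidean (axiom 5): yes — any two successors of a common world are R-related.
Serial (axiom D): no — 4 has no R-successor.
Reflexive (axiom T): no — 3 is not related to itself.
So F validates K, K4, K45; KD45 would additionally require R to be serial. The strongest is K45.

K45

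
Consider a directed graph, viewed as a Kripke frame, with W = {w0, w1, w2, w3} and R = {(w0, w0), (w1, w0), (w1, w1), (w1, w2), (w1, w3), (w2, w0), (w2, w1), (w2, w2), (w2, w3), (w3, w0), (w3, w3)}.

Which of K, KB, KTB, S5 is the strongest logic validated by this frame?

Symmetric (axiom B): no — w1 R w0 but not w0 R w1.
Reflexive (axiom T): yes — every world is R-related to itself.
Euclidean (axiom 5): no — w1 R w0 and w1 R w2, but not w0 R w2.
So F validates K; KB would additionally require R to be symmetric. The strongest is K.

K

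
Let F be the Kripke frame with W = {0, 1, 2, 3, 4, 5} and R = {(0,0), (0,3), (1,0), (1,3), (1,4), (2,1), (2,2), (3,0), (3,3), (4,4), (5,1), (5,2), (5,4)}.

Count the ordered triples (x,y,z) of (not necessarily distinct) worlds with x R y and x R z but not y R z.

Enumerating: (1,0,4), (1,3,4), (1,4,0), (1,4,3), (2,1,1), (2,1,2), (5,1,1), (5,1,2), (5,2,4), (5,4,1), (5,4,2).

11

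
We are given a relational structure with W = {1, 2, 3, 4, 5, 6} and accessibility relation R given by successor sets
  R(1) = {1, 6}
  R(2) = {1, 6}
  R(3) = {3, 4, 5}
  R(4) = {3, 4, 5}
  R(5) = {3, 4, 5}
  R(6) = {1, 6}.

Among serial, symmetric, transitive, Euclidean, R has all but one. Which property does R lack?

symmetric

Serial: yes — every world has a successor (e.g. 1 R 1).
Symmetric: no — 2 R 1 but not 1 R 2.
Transitive: yes — every two-step R-path is closed by a direct edge.
Euclidean: yes — any two successors of a common world are R-related.
Only symmetric fails.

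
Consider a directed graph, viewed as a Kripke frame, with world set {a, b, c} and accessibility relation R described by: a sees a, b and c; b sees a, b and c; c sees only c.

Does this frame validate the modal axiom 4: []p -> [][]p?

By correspondence theory, 4 is valid on a frame iff R is transitive.
Transitive: yes — every two-step R-path is closed by a direct edge.

Yes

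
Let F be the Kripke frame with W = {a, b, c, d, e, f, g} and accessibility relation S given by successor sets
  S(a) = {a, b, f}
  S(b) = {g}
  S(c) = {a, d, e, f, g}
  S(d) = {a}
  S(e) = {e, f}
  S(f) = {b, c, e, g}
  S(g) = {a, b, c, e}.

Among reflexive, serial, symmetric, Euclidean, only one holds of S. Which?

Reflexive: no — b is not related to itself.
Serial: yes — every world has a successor (e.g. a S a).
Symmetric: no — a S b but not b S a.
Euclidean: no — a S b and a S f, but not b S f.
Only serial holds.

serial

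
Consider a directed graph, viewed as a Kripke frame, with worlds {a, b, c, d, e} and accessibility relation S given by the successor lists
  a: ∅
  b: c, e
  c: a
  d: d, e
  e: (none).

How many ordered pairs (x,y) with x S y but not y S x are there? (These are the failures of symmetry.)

4

Enumerating: (b,c), (b,e), (c,a), (d,e).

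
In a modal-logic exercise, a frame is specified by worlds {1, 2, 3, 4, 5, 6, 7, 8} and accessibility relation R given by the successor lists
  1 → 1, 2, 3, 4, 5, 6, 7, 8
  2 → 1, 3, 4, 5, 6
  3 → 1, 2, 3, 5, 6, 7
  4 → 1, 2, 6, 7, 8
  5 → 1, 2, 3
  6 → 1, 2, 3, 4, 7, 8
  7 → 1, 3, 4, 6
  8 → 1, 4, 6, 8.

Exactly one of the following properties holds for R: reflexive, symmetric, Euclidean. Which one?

Reflexive: no — 2 is not related to itself.
Symmetric: yes — every pair in R has its reverse in R.
Euclidean: no — 1 R 2 and 1 R 7, but not 2 R 7.
Only symmetric holds.

symmetric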